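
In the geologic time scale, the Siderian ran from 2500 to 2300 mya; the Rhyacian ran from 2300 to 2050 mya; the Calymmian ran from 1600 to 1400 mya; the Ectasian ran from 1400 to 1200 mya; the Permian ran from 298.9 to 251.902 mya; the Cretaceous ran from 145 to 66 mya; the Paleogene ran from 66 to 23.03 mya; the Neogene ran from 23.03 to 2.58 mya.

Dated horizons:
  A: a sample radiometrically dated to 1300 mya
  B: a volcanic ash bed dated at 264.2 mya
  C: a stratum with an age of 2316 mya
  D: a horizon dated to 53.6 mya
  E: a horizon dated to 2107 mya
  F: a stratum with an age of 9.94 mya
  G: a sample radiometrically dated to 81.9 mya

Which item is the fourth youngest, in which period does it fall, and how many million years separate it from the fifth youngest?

B, in the Permian; 1035.8 million years to A

Smaller Ma means younger, so youngest first: F 9.94 < D 53.6 < G 81.9 < B 264.2 < A 1300 < E 2107 < C 2316.
Counting 4 along gives B (264.2 Ma); the excerpt puts that inside the Permian, 298.9–251.902 Ma.
Next in line is A (1300 Ma), and 1300 − 264.2 = 1035.8 Myr.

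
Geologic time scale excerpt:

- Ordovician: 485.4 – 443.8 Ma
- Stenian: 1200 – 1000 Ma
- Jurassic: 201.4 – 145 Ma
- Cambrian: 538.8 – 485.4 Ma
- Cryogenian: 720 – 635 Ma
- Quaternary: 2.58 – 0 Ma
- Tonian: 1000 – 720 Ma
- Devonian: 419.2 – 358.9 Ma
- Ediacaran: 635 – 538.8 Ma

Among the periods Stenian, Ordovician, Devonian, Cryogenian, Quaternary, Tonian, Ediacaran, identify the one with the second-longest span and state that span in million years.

Start − end for each: Stenian 1200 − 1000 = 200; Ordovician 485.4 − 443.8 = 41.6; Devonian 419.2 − 358.9 = 60.3; Cryogenian 720 − 635 = 85; Quaternary 2.58 − 0 = 2.58; Tonian 1000 − 720 = 280; Ediacaran 635 − 538.8 = 96.2.
Ranking these from longest: Tonian > Stenian > Ediacaran > Cryogenian > Devonian > Ordovician > Quaternary.
Position 2 in that ranking is Stenian, which lasted 200 Myr.

Stenian, 200 million years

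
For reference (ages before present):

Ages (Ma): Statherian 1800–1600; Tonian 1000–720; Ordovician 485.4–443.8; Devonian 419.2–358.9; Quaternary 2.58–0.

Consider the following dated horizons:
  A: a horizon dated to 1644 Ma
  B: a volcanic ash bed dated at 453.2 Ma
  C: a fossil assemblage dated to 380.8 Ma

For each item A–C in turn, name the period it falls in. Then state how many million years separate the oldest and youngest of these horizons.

Match each age against the start–end ranges in the excerpt: A = 1644 Ma → Statherian (1800–1600); B = 453.2 Ma → Ordovician (485.4–443.8); C = 380.8 Ma → Devonian (419.2–358.9).
The largest age is 1644 Ma and the smallest is 380.8 Ma; their difference is 1263.2 Myr.

A — Statherian; B — Ordovician; C — Devonian; span 1263.2 million years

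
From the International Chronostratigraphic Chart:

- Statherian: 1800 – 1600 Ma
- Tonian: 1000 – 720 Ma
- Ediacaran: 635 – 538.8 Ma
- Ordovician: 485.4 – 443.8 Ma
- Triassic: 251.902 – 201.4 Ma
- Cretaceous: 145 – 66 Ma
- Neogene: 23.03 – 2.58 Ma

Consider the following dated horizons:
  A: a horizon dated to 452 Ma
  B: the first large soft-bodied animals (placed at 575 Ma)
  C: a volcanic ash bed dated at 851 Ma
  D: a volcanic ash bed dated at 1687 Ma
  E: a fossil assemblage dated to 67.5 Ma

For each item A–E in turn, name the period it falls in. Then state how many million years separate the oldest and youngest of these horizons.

A: 452 Ma lies in 485.4–443.8 Ma, so Ordovician.
B: 575 Ma lies in 635–538.8 Ma, so Ediacaran.
C: 851 Ma lies in 1000–720 Ma, so Tonian.
D: 1687 Ma lies in 1800–1600 Ma, so Statherian.
E: 67.5 Ma lies in 145–66 Ma, so Cretaceous.
Oldest = 1687 Ma, youngest = 67.5 Ma → span 1619.5 Myr.

A — Ordovician; B — Ediacaran; C — Tonian; D — Statherian; E — Cretaceous; span 1619.5 million years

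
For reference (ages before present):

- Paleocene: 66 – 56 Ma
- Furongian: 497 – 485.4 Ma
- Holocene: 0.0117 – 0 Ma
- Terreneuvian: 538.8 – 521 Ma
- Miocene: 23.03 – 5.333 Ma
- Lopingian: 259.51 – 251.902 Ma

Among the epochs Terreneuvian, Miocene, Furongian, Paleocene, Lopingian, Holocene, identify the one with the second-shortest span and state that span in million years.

Start − end for each: Terreneuvian 538.8 − 521 = 17.8; Miocene 23.03 − 5.333 = 17.697; Furongian 497 − 485.4 = 11.6; Paleocene 66 − 56 = 10; Lopingian 259.51 − 251.902 = 7.608; Holocene 0.0117 − 0 = 0.0117.
Ranking these from shortest: Holocene < Lopingian < Paleocene < Furongian < Miocene < Terreneuvian.
Position 2 in that ranking is Lopingian, which lasted 7.608 Myr.

Lopingian, 7.608 million years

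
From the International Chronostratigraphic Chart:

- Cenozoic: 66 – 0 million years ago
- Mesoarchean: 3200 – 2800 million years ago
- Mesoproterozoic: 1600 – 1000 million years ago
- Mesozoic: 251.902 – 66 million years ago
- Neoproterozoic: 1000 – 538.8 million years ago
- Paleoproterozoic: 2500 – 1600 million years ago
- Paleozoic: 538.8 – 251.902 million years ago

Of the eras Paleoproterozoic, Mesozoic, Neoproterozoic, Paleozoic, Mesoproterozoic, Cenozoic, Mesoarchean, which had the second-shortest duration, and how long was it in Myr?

Mesozoic, 185.902 million years

Start − end for each: Paleoproterozoic 2500 − 1600 = 900; Mesozoic 251.902 − 66 = 185.902; Neoproterozoic 1000 − 538.8 = 461.2; Paleozoic 538.8 − 251.902 = 286.898; Mesoproterozoic 1600 − 1000 = 600; Cenozoic 66 − 0 = 66; Mesoarchean 3200 − 2800 = 400.
Ranking these from shortest: Cenozoic < Mesozoic < Paleozoic < Mesoarchean < Neoproterozoic < Mesoproterozoic < Paleoproterozoic.
Position 2 in that ranking is Mesozoic, which lasted 185.902 Myr.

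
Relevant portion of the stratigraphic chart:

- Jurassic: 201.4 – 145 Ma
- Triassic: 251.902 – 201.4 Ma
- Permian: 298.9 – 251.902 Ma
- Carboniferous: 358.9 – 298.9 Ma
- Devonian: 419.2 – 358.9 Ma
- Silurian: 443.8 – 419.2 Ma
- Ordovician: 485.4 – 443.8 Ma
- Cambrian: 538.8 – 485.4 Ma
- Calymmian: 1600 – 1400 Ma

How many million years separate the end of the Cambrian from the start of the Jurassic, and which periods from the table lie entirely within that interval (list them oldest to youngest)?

284 million years; Ordovician, Silurian, Devonian, Carboniferous, Permian, Triassic

End of Cambrian = 485.4 Ma; start of Jurassic = 201.4 Ma.
Gap = 485.4 − 201.4 = 284 Myr.
Periods wholly inside 485.4–201.4 Ma: Ordovician (485.4–443.8), Silurian (443.8–419.2), Devonian (419.2–358.9), Carboniferous (358.9–298.9), Permian (298.9–251.902), Triassic (251.902–201.4).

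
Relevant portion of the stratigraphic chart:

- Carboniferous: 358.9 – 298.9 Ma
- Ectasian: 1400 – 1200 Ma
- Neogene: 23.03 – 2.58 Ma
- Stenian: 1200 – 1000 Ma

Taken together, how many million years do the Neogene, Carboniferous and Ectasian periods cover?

280.45 million years

Each duration: Neogene = 20.45; Carboniferous = 60; Ectasian = 200.
Sum: 20.45 + 60 + 200 = 280.45 Myr.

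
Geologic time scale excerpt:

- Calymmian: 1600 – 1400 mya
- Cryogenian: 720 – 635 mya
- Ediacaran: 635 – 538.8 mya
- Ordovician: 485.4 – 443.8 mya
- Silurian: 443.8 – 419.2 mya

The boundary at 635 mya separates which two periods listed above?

Cryogenian and Ediacaran

The Cryogenian ends at 635 mya and the Ediacaran begins at 635 mya, so they share that boundary.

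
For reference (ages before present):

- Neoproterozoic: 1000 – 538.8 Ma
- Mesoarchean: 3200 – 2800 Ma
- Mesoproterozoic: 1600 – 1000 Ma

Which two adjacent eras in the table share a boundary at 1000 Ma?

Mesoproterozoic and Neoproterozoic

The Mesoproterozoic ends at 1000 Ma and the Neoproterozoic begins at 1000 Ma, so they share that boundary.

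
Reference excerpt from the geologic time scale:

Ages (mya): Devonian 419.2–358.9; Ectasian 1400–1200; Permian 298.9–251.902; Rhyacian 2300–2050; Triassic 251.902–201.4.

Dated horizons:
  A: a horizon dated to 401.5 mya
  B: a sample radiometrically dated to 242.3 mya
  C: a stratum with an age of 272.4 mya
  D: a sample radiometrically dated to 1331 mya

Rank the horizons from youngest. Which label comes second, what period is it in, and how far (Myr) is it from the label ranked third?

Smaller Ma means younger, so youngest first: B 242.3 < C 272.4 < A 401.5 < D 1331.
Counting 2 along gives C (272.4 Ma); the excerpt puts that inside the Permian, 298.9–251.902 Ma.
Next in line is A (401.5 Ma), and 401.5 − 272.4 = 129.1 Myr.

C, in the Permian; 129.1 million years to A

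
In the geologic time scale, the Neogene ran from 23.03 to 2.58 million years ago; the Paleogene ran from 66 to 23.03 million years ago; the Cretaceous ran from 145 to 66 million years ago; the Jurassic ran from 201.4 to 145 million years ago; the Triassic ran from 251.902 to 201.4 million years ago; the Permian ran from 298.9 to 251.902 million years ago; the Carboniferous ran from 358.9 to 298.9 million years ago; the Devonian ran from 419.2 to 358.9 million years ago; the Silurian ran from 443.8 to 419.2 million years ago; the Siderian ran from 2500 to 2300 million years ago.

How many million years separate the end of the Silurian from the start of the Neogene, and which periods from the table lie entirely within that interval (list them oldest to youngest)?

The Silurian closes at 419.2 Ma and the Neogene opens at 23.03 Ma, so the interval is 419.2 − 23.03 = 396.17 Myr.
A period fits inside if it starts at or after 419.2 Ma and ends at or before 23.03 Ma; oldest first that gives Devonian, Carboniferous, Permian, Triassic, Jurassic, Cretaceous, Paleogene.

396.17 million years; Devonian, Carboniferous, Permian, Triassic, Jurassic, Cretaceous, Paleogene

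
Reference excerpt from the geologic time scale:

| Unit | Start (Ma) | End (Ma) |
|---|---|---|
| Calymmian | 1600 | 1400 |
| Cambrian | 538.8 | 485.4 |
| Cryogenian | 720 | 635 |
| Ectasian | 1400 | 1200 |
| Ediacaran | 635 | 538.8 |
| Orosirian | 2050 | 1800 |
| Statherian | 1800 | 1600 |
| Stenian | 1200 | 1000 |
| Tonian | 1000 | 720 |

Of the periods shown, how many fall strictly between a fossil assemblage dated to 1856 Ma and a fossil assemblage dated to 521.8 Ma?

1856 Ma sits inside the Orosirian (2050–1800) and 521.8 Ma inside the Cambrian (538.8–485.4); neither of those is wholly between the two dates.
The listed periods lying completely between them are Statherian, Calymmian, Ectasian, Stenian, Tonian, Cryogenian, Ediacaran — 7 in all.

7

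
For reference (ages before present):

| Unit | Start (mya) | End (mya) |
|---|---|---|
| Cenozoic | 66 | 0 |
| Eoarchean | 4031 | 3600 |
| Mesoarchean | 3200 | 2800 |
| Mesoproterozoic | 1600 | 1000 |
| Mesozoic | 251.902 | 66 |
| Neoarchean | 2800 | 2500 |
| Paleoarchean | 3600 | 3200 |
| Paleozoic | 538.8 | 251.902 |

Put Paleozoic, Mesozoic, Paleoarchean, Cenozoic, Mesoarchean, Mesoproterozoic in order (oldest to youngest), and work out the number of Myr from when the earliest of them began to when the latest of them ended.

Paleoarchean, Mesoarchean, Mesoproterozoic, Paleozoic, Mesozoic, Cenozoic; total span 3600 Myr

Start ages (Ma): Paleoarchean 3600, Mesoarchean 3200, Mesoproterozoic 1600, Paleozoic 538.8, Mesozoic 251.902, Cenozoic 66.
Ordered oldest to youngest: Paleoarchean, Mesoarchean, Mesoproterozoic, Paleozoic, Mesozoic, Cenozoic.
Span = 3600 − 0 = 3600 Myr.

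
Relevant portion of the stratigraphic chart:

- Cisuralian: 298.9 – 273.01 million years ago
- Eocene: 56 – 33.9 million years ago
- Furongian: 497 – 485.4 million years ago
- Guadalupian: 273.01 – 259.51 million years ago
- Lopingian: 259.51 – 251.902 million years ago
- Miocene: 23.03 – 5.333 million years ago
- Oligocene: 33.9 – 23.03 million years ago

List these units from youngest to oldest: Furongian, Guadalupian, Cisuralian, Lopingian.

Lopingian → Guadalupian → Cisuralian → Furongian

Sorting by start age (ascending Ma, since larger Ma = older): Lopingian began 259.51, Guadalupian began 273.01, Cisuralian began 298.9, Furongian began 497.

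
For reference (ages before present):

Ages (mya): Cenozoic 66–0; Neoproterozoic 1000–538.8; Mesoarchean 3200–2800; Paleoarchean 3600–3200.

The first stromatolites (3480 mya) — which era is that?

Paleoarchean

3480 Ma lies between 3600 and 3200 Ma, so it falls in the Paleoarchean.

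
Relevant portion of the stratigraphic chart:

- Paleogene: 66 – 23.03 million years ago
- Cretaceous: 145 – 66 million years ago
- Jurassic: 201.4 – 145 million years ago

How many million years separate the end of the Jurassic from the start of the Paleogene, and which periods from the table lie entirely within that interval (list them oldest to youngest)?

79 million years; Cretaceous

The Jurassic closes at 145 Ma and the Paleogene opens at 66 Ma, so the interval is 145 − 66 = 79 Myr.
A period fits inside if it starts at or after 145 Ma and ends at or before 66 Ma; oldest first that gives Cretaceous.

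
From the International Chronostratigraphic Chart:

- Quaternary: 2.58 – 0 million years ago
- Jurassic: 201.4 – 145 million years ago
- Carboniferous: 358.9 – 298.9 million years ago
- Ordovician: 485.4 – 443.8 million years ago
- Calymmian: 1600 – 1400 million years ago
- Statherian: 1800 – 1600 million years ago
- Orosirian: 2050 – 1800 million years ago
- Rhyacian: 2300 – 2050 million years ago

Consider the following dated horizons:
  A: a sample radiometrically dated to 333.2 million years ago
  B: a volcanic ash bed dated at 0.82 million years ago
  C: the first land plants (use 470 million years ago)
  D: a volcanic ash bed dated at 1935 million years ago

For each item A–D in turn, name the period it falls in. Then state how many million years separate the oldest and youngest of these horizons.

A — Carboniferous; B — Quaternary; C — Ordovician; D — Orosirian; span 1934.18 million years

A: 333.2 Ma lies in 358.9–298.9 Ma, so Carboniferous.
B: 0.82 Ma lies in 2.58–0 Ma, so Quaternary.
C: 470 Ma lies in 485.4–443.8 Ma, so Ordovician.
D: 1935 Ma lies in 2050–1800 Ma, so Orosirian.
Oldest = 1935 Ma, youngest = 0.82 Ma → span 1934.18 Myr.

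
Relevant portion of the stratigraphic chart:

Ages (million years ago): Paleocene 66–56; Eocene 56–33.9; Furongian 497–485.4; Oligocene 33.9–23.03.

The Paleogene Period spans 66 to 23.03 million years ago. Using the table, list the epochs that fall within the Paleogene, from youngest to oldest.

Oligocene, Eocene, Paleocene

Epochs with both bounds inside 66–23.03 Ma: Oligocene (33.9–23.03), Eocene (56–33.9), Paleocene (66–56).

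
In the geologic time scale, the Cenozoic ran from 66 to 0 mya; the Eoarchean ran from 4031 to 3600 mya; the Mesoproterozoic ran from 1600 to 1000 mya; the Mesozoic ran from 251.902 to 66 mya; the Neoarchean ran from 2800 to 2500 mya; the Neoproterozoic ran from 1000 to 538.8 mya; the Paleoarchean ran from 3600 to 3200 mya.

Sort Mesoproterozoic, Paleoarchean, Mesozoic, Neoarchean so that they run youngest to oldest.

Read off each span (Ma): Mesoproterozoic 1600–1000; Paleoarchean 3600–3200; Mesozoic 251.902–66; Neoarchean 2800–2500.
Larger Ma is older, so oldest→youngest is Paleoarchean, Neoarchean, Mesoproterozoic, Mesozoic; reverse it for youngest→oldest.

Mesozoic → Mesoproterozoic → Neoarchean → Paleoarchean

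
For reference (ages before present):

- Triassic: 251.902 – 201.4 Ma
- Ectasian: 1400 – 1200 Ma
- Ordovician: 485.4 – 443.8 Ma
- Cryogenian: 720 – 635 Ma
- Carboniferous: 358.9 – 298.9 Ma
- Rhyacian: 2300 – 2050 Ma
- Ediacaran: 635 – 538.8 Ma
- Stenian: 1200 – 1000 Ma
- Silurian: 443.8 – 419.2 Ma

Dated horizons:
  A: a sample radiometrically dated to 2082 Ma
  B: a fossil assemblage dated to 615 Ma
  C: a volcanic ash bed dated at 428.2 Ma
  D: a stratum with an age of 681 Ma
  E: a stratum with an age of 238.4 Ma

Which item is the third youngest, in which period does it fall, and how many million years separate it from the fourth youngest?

B, in the Ediacaran; 66 million years to D

Sorted youngest-first by Ma: E (238.4), C (428.2), B (615), D (681), A (2082).
The third youngest is B at 615 Ma, which lies in 635–538.8 Ma: the Ediacaran.
The fourth youngest is D at 681 Ma; separation = |615 − 681| = 66 Myr.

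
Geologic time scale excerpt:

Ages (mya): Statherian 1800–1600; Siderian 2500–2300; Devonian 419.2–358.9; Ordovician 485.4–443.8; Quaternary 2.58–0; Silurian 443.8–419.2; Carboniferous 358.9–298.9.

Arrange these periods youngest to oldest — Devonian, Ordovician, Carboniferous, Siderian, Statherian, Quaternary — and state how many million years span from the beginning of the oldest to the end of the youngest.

Start ages (Ma): Siderian 2500, Statherian 1800, Ordovician 485.4, Devonian 419.2, Carboniferous 358.9, Quaternary 2.58.
Ordered youngest to oldest: Quaternary, Carboniferous, Devonian, Ordovician, Statherian, Siderian.
Span = 2500 − 0 = 2500 Myr.

Quaternary, Carboniferous, Devonian, Ordovician, Statherian, Siderian; total span 2500 Myr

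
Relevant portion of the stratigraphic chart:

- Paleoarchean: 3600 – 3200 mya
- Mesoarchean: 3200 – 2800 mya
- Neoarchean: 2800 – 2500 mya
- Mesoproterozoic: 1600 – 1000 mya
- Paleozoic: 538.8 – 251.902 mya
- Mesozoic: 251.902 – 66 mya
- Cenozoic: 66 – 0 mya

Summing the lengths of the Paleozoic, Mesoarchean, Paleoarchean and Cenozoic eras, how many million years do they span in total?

1152.898 million years

Each duration: Paleozoic = 286.898; Mesoarchean = 400; Paleoarchean = 400; Cenozoic = 66.
Sum: 286.898 + 400 + 400 + 66 = 1152.898 Myr.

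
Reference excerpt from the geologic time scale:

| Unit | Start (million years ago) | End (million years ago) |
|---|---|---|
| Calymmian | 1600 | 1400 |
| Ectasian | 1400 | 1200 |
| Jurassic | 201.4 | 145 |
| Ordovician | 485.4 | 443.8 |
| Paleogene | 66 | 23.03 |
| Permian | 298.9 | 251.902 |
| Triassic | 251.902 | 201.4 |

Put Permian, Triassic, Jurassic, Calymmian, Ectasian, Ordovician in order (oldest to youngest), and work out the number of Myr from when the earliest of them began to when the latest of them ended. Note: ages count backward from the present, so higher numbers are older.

Calymmian, Ectasian, Ordovician, Permian, Triassic, Jurassic; total span 1455 Myr

From the excerpt: Permian 298.9–251.902; Triassic 251.902–201.4; Jurassic 201.4–145; Calymmian 1600–1400; Ectasian 1400–1200; Ordovician 485.4–443.8 (Ma).
Larger Ma is earlier, so the oldest is Calymmian and the youngest is Jurassic; oldest to youngest: Calymmian, Ectasian, Ordovician, Permian, Triassic, Jurassic.
Oldest start 1600 minus youngest end 145 gives 1455 Myr overall.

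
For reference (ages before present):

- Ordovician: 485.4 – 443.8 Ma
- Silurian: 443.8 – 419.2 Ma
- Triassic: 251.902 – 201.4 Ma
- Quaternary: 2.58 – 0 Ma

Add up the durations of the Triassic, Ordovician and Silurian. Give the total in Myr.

Duration is start − end for each: (251.902 − 201.4) + (485.4 − 443.8) + (443.8 − 419.2).
That is 50.502 + 41.6 + 24.6, which totals 116.702 million years.

116.702 million years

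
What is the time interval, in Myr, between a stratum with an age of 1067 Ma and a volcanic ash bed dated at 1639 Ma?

1639 − 1067 = 572 million years.

572 million years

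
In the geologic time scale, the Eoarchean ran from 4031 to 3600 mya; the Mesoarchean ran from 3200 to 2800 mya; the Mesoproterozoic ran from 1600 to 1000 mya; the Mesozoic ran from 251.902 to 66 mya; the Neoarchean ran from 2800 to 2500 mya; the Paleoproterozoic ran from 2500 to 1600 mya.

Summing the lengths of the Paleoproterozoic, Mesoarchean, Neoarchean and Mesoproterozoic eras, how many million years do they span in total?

Duration is start − end for each: (2500 − 1600) + (3200 − 2800) + (2800 − 2500) + (1600 − 1000).
That is 900 + 400 + 300 + 600, which totals 2200 million years.

2200 million years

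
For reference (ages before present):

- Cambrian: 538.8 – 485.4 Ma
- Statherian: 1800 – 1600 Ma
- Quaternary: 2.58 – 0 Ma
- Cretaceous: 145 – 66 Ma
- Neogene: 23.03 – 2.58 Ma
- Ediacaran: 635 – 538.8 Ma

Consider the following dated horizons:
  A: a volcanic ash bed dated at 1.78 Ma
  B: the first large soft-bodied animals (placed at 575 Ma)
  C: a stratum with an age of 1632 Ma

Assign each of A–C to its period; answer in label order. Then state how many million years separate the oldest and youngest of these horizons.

A — Quaternary; B — Ediacaran; C — Statherian; span 1630.22 million years

A: 1.78 Ma lies in 2.58–0 Ma, so Quaternary.
B: 575 Ma lies in 635–538.8 Ma, so Ediacaran.
C: 1632 Ma lies in 1800–1600 Ma, so Statherian.
Oldest = 1632 Ma, youngest = 1.78 Ma → span 1630.22 Myr.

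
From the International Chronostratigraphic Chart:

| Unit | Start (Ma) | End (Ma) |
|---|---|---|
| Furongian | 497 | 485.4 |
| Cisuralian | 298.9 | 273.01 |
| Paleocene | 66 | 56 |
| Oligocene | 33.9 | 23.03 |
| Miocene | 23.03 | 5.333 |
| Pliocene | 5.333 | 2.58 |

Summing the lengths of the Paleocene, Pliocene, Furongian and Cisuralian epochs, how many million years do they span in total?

Each duration: Paleocene = 10; Pliocene = 2.753; Furongian = 11.6; Cisuralian = 25.89.
Sum: 10 + 2.753 + 11.6 + 25.89 = 50.243 Myr.

50.243 million years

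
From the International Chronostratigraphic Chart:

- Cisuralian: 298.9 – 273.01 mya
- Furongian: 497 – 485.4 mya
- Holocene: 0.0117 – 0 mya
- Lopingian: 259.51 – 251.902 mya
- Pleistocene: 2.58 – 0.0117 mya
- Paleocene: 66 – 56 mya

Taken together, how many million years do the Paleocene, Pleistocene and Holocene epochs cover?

Each duration: Paleocene = 10; Pleistocene = 2.5683; Holocene = 0.0117.
Sum: 10 + 2.5683 + 0.0117 = 12.58 Myr.

12.58 million years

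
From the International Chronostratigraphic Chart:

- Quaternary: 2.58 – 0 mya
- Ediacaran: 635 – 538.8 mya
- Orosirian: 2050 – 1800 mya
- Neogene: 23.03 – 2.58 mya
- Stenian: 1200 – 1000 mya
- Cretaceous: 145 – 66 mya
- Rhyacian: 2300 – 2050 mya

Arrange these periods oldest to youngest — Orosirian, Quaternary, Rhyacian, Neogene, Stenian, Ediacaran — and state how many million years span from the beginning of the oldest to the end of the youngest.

Rhyacian → Orosirian → Stenian → Ediacaran → Neogene → Quaternary; total span 2300 Myr

Start ages (Ma): Rhyacian 2300, Orosirian 2050, Stenian 1200, Ediacaran 635, Neogene 23.03, Quaternary 2.58.
Ordered oldest to youngest: Rhyacian, Orosirian, Stenian, Ediacaran, Neogene, Quaternary.
Span = 2300 − 0 = 2300 Myr.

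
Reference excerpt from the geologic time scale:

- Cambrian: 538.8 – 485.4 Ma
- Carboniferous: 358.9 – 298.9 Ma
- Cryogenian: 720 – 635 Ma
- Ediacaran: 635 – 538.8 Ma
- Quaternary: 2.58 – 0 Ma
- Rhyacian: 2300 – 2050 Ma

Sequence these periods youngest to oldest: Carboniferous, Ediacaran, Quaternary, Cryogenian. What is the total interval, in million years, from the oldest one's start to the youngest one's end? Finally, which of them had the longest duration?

From the excerpt: Carboniferous 358.9–298.9; Ediacaran 635–538.8; Quaternary 2.58–0; Cryogenian 720–635 (Ma).
Larger Ma is earlier, so the oldest is Cryogenian and the youngest is Quaternary; youngest to oldest: Quaternary, Carboniferous, Ediacaran, Cryogenian.
Oldest start 720 minus youngest end 0 gives 720 Myr overall.
Individual lengths (start − end): Carboniferous 60; Cryogenian 85; Ediacaran 96.2; Quaternary 2.58. The largest is Ediacaran at 96.2 Myr.

Quaternary → Carboniferous → Ediacaran → Cryogenian; total span 720 Myr; longest is Ediacaran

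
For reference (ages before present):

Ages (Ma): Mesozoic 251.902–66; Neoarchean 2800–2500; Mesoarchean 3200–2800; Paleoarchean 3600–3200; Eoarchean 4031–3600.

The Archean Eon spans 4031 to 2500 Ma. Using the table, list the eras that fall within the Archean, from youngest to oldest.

Neoarchean, Mesoarchean, Paleoarchean, Eoarchean

Eras with both bounds inside 4031–2500 Ma: Neoarchean (2800–2500), Mesoarchean (3200–2800), Paleoarchean (3600–3200), Eoarchean (4031–3600).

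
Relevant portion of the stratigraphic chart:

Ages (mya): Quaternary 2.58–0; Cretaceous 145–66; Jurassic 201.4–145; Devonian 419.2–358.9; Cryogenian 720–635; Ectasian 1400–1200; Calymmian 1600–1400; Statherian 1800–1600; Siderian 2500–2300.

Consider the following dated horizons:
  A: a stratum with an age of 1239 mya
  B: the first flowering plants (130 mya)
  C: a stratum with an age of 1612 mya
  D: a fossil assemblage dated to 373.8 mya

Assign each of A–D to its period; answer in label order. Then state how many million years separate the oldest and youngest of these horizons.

A — Ectasian; B — Cretaceous; C — Statherian; D — Devonian; span 1482 million years

Match each age against the start–end ranges in the excerpt: A = 1239 Ma → Ectasian (1400–1200); B = 130 Ma → Cretaceous (145–66); C = 1612 Ma → Statherian (1800–1600); D = 373.8 Ma → Devonian (419.2–358.9).
The largest age is 1612 Ma and the smallest is 130 Ma; their difference is 1482 Myr.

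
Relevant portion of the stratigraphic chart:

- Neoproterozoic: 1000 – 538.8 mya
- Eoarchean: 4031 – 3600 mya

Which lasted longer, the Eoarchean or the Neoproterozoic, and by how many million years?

Eoarchean: 4031 − 3600 = 431 Myr.
Neoproterozoic: 1000 − 538.8 = 461.2 Myr.
Difference: 461.2 − 431 = 30.2 Myr, so the Neoproterozoic was longer.

Neoproterozoic, by 30.2 million years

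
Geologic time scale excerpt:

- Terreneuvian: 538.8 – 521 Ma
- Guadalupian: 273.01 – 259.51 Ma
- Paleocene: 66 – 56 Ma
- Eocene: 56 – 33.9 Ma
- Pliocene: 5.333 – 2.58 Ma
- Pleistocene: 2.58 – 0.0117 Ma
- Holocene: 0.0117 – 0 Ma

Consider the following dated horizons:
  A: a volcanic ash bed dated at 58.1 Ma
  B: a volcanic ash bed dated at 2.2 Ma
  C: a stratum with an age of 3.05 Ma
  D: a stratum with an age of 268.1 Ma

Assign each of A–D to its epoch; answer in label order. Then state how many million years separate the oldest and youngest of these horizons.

Match each age against the start–end ranges in the excerpt: A = 58.1 Ma → Paleocene (66–56); B = 2.2 Ma → Pleistocene (2.58–0.0117); C = 3.05 Ma → Pliocene (5.333–2.58); D = 268.1 Ma → Guadalupian (273.01–259.51).
The largest age is 268.1 Ma and the smallest is 2.2 Ma; their difference is 265.9 Myr.

A — Paleocene; B — Pleistocene; C — Pliocene; D — Guadalupian; span 265.9 million years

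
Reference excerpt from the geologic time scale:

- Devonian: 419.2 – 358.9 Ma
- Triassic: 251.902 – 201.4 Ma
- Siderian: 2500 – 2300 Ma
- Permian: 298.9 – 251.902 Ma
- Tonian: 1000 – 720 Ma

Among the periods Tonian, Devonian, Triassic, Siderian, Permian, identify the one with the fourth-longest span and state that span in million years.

Start − end for each: Tonian 1000 − 720 = 280; Devonian 419.2 − 358.9 = 60.3; Triassic 251.902 − 201.4 = 50.502; Siderian 2500 − 2300 = 200; Permian 298.9 − 251.902 = 46.998.
Ranking these from longest: Tonian > Siderian > Devonian > Triassic > Permian.
Position 4 in that ranking is Triassic, which lasted 50.502 Myr.

Triassic, 50.502 million years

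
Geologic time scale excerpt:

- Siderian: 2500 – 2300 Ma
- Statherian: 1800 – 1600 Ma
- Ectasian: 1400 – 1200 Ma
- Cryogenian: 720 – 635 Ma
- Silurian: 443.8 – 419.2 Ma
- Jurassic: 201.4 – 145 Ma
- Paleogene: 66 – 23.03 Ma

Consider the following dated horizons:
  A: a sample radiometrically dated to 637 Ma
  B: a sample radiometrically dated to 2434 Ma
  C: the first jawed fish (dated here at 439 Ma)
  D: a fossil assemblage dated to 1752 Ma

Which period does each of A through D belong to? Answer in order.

Match each age against the start–end ranges in the excerpt: A = 637 Ma → Cryogenian (720–635); B = 2434 Ma → Siderian (2500–2300); C = 439 Ma → Silurian (443.8–419.2); D = 1752 Ma → Statherian (1800–1600).

A — Cryogenian; B — Siderian; C — Silurian; D — Statherian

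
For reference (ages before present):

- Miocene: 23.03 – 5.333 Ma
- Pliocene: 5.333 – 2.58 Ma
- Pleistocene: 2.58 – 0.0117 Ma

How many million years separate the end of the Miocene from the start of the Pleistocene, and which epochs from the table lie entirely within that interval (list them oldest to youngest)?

The Miocene closes at 5.333 Ma and the Pleistocene opens at 2.58 Ma, so the interval is 5.333 − 2.58 = 2.753 Myr.
An epoch fits inside if it starts at or after 5.333 Ma and ends at or before 2.58 Ma; oldest first that gives Pliocene.

2.753 million years; Pliocene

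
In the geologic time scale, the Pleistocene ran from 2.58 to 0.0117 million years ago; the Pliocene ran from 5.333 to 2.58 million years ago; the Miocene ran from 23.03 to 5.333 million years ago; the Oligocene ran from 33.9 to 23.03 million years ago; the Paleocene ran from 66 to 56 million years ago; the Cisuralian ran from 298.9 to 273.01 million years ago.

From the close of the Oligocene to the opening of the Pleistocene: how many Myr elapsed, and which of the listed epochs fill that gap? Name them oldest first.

20.45 million years; Miocene, Pliocene

The Oligocene closes at 23.03 Ma and the Pleistocene opens at 2.58 Ma, so the interval is 23.03 − 2.58 = 20.45 Myr.
An epoch fits inside if it starts at or after 23.03 Ma and ends at or before 2.58 Ma; oldest first that gives Miocene, Pliocene.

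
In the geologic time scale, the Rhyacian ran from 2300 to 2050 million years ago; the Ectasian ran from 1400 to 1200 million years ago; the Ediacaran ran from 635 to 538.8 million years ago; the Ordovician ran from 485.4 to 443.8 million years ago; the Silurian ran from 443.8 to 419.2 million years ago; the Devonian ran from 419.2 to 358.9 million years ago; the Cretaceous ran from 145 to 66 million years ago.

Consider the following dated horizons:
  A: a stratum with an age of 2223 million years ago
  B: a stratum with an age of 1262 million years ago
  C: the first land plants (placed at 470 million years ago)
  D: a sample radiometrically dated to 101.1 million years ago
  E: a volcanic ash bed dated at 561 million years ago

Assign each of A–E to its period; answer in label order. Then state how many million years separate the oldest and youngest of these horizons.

A — Rhyacian; B — Ectasian; C — Ordovician; D — Cretaceous; E — Ediacaran; span 2121.9 million years

A: 2223 Ma lies in 2300–2050 Ma, so Rhyacian.
B: 1262 Ma lies in 1400–1200 Ma, so Ectasian.
C: 470 Ma lies in 485.4–443.8 Ma, so Ordovician.
D: 101.1 Ma lies in 145–66 Ma, so Cretaceous.
E: 561 Ma lies in 635–538.8 Ma, so Ediacaran.
Oldest = 2223 Ma, youngest = 101.1 Ma → span 2121.9 Myr.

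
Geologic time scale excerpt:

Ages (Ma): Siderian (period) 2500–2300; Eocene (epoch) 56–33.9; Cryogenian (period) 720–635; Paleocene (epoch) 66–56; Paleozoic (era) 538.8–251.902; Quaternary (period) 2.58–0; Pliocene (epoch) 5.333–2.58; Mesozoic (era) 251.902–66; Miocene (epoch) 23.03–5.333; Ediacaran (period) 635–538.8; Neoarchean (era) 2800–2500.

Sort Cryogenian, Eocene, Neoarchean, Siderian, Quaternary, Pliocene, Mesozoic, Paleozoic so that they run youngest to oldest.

Sorting by start age (ascending Ma, since larger Ma = older): Quaternary start 2.58, Pliocene start 5.333, Eocene start 56, Mesozoic start 251.902, Paleozoic start 538.8, Cryogenian start 720, Siderian start 2500, Neoarchean start 2800.

Quaternary, then Pliocene, then Eocene, then Mesozoic, then Paleozoic, then Cryogenian, then Siderian, then Neoarchean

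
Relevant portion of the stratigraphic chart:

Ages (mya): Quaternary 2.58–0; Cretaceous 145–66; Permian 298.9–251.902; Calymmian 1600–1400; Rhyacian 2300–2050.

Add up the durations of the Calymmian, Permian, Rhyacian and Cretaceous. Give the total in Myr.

Duration is start − end for each: (1600 − 1400) + (298.9 − 251.902) + (2300 − 2050) + (145 − 66).
That is 200 + 46.998 + 250 + 79, which totals 575.998 million years.

575.998 million years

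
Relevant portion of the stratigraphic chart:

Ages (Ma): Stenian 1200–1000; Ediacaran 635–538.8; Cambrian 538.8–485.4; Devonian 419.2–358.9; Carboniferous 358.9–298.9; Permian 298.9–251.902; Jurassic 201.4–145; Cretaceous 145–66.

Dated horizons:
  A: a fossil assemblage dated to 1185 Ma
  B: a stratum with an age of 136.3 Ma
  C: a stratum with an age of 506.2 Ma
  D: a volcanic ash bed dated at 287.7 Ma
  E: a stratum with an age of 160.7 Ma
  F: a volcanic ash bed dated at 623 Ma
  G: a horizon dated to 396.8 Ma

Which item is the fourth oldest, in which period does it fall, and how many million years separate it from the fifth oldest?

G, in the Devonian; 109.1 million years to D

Larger Ma means older, so oldest first: A 1185 > F 623 > C 506.2 > G 396.8 > D 287.7 > E 160.7 > B 136.3.
Counting 4 along gives G (396.8 Ma); the excerpt puts that inside the Devonian, 419.2–358.9 Ma.
Next in line is D (287.7 Ma), and 396.8 − 287.7 = 109.1 Myr.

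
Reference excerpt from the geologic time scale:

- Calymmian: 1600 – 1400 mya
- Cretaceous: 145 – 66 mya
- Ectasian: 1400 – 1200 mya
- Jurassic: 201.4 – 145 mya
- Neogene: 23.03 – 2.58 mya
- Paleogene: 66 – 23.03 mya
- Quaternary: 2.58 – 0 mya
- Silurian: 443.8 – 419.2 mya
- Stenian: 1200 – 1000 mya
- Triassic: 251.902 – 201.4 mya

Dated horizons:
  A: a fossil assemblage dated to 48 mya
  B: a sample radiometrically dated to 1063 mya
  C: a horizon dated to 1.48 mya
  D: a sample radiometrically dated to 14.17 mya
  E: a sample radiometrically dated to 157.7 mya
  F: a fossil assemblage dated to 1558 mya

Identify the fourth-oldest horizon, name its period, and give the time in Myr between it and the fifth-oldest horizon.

Sorted oldest-first by Ma: F (1558), B (1063), E (157.7), A (48), D (14.17), C (1.48).
The fourth oldest is A at 48 Ma, which lies in 66–23.03 Ma: the Paleogene.
The fifth oldest is D at 14.17 Ma; separation = |48 − 14.17| = 33.83 Myr.

A, in the Paleogene; 33.83 million years to D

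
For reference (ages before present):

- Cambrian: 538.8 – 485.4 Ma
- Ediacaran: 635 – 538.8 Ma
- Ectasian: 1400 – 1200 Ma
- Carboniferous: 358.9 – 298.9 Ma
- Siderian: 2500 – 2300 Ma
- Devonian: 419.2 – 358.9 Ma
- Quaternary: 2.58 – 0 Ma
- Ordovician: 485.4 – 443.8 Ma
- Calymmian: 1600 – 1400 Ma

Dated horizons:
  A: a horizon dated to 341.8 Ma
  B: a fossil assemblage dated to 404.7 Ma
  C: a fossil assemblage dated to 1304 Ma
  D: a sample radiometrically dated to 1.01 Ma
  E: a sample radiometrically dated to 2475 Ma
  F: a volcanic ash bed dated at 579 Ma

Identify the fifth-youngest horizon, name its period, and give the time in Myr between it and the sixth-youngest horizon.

C, in the Ectasian; 1171 million years to E

Smaller Ma means younger, so youngest first: D 1.01 < A 341.8 < B 404.7 < F 579 < C 1304 < E 2475.
Counting 5 along gives C (1304 Ma); the excerpt puts that inside the Ectasian, 1400–1200 Ma.
Next in line is E (2475 Ma), and 2475 − 1304 = 1171 Myr.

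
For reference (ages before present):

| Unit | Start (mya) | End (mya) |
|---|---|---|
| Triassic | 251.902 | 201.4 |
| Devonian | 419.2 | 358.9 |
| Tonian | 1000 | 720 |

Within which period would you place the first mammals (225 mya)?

Triassic

225 Ma lies between 251.902 and 201.4 Ma, so it falls in the Triassic.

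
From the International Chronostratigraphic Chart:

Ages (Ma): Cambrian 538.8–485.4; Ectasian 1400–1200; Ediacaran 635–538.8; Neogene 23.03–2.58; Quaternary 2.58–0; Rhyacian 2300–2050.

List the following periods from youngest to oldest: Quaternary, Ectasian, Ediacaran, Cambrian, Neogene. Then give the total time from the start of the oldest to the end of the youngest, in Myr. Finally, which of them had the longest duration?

Start ages (Ma): Ectasian 1400, Ediacaran 635, Cambrian 538.8, Neogene 23.03, Quaternary 2.58.
Ordered youngest to oldest: Quaternary, Neogene, Cambrian, Ediacaran, Ectasian.
Span = 1400 − 0 = 1400 Myr.
Durations: Ediacaran 96.2, Quaternary 2.58, Neogene 20.45, Ectasian 200, Cambrian 53.4 → longest is Ectasian (200 Myr).

Quaternary, Neogene, Cambrian, Ediacaran, Ectasian; total span 1400 Myr; longest is Ectasian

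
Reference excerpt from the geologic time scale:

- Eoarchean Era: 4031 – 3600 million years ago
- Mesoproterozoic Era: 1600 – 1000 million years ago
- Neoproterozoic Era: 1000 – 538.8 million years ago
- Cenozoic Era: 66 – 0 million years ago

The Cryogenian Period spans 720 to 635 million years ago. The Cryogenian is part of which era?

Neoproterozoic

The Cryogenian (720–635 Ma) lies entirely within 1000–538.8 Ma, the Neoproterozoic Era.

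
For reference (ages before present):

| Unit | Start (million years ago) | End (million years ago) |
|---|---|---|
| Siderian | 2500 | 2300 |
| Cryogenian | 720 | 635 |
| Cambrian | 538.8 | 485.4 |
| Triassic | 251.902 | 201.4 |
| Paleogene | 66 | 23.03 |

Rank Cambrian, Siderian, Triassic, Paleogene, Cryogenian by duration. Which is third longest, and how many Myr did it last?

Start − end for each: Cambrian 538.8 − 485.4 = 53.4; Siderian 2500 − 2300 = 200; Triassic 251.902 − 201.4 = 50.502; Paleogene 66 − 23.03 = 42.97; Cryogenian 720 − 635 = 85.
Ranking these from longest: Siderian > Cryogenian > Cambrian > Triassic > Paleogene.
Position 3 in that ranking is Cambrian, which lasted 53.4 Myr.

Cambrian, 53.4 million years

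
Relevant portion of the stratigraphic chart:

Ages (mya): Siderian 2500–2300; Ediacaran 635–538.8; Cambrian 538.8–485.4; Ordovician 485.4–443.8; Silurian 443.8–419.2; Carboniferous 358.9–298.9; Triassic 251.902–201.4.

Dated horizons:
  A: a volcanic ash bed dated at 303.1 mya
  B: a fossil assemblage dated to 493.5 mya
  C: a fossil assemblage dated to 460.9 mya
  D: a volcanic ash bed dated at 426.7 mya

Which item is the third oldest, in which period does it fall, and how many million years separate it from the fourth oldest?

D, in the Silurian; 123.6 million years to A

Larger Ma means older, so oldest first: B 493.5 > C 460.9 > D 426.7 > A 303.1.
Counting 3 along gives D (426.7 Ma); the excerpt puts that inside the Silurian, 443.8–419.2 Ma.
Next in line is A (303.1 Ma), and 426.7 − 303.1 = 123.6 Myr.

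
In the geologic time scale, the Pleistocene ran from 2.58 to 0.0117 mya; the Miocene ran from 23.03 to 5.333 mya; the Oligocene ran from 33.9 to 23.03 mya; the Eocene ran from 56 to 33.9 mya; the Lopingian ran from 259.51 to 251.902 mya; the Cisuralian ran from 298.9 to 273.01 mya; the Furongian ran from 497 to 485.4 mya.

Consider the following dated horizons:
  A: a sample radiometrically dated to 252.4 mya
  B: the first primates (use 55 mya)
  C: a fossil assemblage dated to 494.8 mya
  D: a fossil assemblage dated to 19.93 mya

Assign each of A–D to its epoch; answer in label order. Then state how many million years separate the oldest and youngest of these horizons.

A — Lopingian; B — Eocene; C — Furongian; D — Miocene; span 474.87 million years

Match each age against the start–end ranges in the excerpt: A = 252.4 Ma → Lopingian (259.51–251.902); B = 55 Ma → Eocene (56–33.9); C = 494.8 Ma → Furongian (497–485.4); D = 19.93 Ma → Miocene (23.03–5.333).
The largest age is 494.8 Ma and the smallest is 19.93 Ma; their difference is 474.87 Myr.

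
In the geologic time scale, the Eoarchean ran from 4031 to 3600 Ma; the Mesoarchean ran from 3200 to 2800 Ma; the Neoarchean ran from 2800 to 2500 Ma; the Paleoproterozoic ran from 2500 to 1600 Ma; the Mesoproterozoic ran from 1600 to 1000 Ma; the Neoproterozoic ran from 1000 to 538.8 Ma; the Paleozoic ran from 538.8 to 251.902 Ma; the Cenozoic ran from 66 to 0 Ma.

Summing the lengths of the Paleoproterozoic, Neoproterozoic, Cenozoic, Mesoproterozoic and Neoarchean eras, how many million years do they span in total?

Duration is start − end for each: (2500 − 1600) + (1000 − 538.8) + (66 − 0) + (1600 − 1000) + (2800 − 2500).
That is 900 + 461.2 + 66 + 600 + 300, which totals 2327.2 million years.

2327.2 million years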